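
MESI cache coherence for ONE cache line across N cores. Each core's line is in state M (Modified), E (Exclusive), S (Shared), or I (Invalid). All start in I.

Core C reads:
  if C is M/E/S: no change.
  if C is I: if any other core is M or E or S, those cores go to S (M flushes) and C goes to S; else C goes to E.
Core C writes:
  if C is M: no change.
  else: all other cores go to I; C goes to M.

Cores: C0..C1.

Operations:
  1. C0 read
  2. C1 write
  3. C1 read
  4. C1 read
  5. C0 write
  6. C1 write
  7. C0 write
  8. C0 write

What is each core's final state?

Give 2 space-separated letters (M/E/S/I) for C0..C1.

Op 1: C0 read [C0 read from I: no other sharers -> C0=E (exclusive)] -> [E,I]
Op 2: C1 write [C1 write: invalidate ['C0=E'] -> C1=M] -> [I,M]
Op 3: C1 read [C1 read: already in M, no change] -> [I,M]
Op 4: C1 read [C1 read: already in M, no change] -> [I,M]
Op 5: C0 write [C0 write: invalidate ['C1=M'] -> C0=M] -> [M,I]
Op 6: C1 write [C1 write: invalidate ['C0=M'] -> C1=M] -> [I,M]
Op 7: C0 write [C0 write: invalidate ['C1=M'] -> C0=M] -> [M,I]
Op 8: C0 write [C0 write: already M (modified), no change] -> [M,I]

Answer: M I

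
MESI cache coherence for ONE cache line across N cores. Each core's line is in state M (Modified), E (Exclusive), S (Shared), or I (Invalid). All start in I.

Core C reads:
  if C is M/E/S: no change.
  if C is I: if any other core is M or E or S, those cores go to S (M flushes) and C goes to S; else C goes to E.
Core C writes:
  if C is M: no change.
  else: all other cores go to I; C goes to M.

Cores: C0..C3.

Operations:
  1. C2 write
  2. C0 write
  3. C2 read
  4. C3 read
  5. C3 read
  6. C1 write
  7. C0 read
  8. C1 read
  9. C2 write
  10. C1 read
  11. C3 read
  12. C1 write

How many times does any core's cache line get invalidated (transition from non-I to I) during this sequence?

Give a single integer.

Op 1: C2 write [C2 write: invalidate none -> C2=M] -> [I,I,M,I] (invalidations this op: 0; running total: 0)
Op 2: C0 write [C0 write: invalidate ['C2=M'] -> C0=M] -> [M,I,I,I] (invalidations this op: 1; running total: 1)
Op 3: C2 read [C2 read from I: others=['C0=M'] -> C2=S, others downsized to S] -> [S,I,S,I] (invalidations this op: 0; running total: 1)
Op 4: C3 read [C3 read from I: others=['C0=S', 'C2=S'] -> C3=S, others downsized to S] -> [S,I,S,S] (invalidations this op: 0; running total: 1)
Op 5: C3 read [C3 read: already in S, no change] -> [S,I,S,S] (invalidations this op: 0; running total: 1)
Op 6: C1 write [C1 write: invalidate ['C0=S', 'C2=S', 'C3=S'] -> C1=M] -> [I,M,I,I] (invalidations this op: 3; running total: 4)
Op 7: C0 read [C0 read from I: others=['C1=M'] -> C0=S, others downsized to S] -> [S,S,I,I] (invalidations this op: 0; running total: 4)
Op 8: C1 read [C1 read: already in S, no change] -> [S,S,I,I] (invalidations this op: 0; running total: 4)
Op 9: C2 write [C2 write: invalidate ['C0=S', 'C1=S'] -> C2=M] -> [I,I,M,I] (invalidations this op: 2; running total: 6)
Op 10: C1 read [C1 read from I: others=['C2=M'] -> C1=S, others downsized to S] -> [I,S,S,I] (invalidations this op: 0; running total: 6)
Op 11: C3 read [C3 read from I: others=['C1=S', 'C2=S'] -> C3=S, others downsized to S] -> [I,S,S,S] (invalidations this op: 0; running total: 6)
Op 12: C1 write [C1 write: invalidate ['C2=S', 'C3=S'] -> C1=M] -> [I,M,I,I] (invalidations this op: 2; running total: 8)

Answer: 8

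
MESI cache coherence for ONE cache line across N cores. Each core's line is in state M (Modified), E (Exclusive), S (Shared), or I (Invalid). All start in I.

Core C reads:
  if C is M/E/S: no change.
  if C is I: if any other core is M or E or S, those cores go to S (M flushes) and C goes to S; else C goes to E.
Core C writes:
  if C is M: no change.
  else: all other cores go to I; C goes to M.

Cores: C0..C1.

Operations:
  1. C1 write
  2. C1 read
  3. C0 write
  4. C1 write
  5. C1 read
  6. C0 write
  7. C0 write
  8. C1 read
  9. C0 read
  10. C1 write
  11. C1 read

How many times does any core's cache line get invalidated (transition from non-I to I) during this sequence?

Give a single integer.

Answer: 4

Derivation:
Op 1: C1 write [C1 write: invalidate none -> C1=M] -> [I,M] (invalidations this op: 0; running total: 0)
Op 2: C1 read [C1 read: already in M, no change] -> [I,M] (invalidations this op: 0; running total: 0)
Op 3: C0 write [C0 write: invalidate ['C1=M'] -> C0=M] -> [M,I] (invalidations this op: 1; running total: 1)
Op 4: C1 write [C1 write: invalidate ['C0=M'] -> C1=M] -> [I,M] (invalidations this op: 1; running total: 2)
Op 5: C1 read [C1 read: already in M, no change] -> [I,M] (invalidations this op: 0; running total: 2)
Op 6: C0 write [C0 write: invalidate ['C1=M'] -> C0=M] -> [M,I] (invalidations this op: 1; running total: 3)
Op 7: C0 write [C0 write: already M (modified), no change] -> [M,I] (invalidations this op: 0; running total: 3)
Op 8: C1 read [C1 read from I: others=['C0=M'] -> C1=S, others downsized to S] -> [S,S] (invalidations this op: 0; running total: 3)
Op 9: C0 read [C0 read: already in S, no change] -> [S,S] (invalidations this op: 0; running total: 3)
Op 10: C1 write [C1 write: invalidate ['C0=S'] -> C1=M] -> [I,M] (invalidations this op: 1; running total: 4)
Op 11: C1 read [C1 read: already in M, no change] -> [I,M] (invalidations this op: 0; running total: 4)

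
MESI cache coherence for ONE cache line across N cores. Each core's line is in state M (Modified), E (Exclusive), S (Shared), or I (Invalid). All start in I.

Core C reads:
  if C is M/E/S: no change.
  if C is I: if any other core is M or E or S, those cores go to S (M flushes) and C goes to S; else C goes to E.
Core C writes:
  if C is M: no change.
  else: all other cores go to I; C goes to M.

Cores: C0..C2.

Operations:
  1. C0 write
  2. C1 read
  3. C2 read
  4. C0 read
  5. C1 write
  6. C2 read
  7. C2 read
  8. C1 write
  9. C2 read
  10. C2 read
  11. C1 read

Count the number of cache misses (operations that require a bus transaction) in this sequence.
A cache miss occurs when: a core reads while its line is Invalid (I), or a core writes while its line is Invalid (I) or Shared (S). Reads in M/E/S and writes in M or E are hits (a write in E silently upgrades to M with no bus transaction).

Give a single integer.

Op 1: C0 write [C0 write: invalidate none -> C0=M] -> [M,I,I] [MISS #1: write from I]
Op 2: C1 read [C1 read from I: others=['C0=M'] -> C1=S, others downsized to S] -> [S,S,I] [MISS #2: read from I]
Op 3: C2 read [C2 read from I: others=['C0=S', 'C1=S'] -> C2=S, others downsized to S] -> [S,S,S] [MISS #3: read from I]
Op 4: C0 read [C0 read: already in S, no change] -> [S,S,S] [hit: read from S]
Op 5: C1 write [C1 write: invalidate ['C0=S', 'C2=S'] -> C1=M] -> [I,M,I] [MISS #4: write from S]
Op 6: C2 read [C2 read from I: others=['C1=M'] -> C2=S, others downsized to S] -> [I,S,S] [MISS #5: read from I]
Op 7: C2 read [C2 read: already in S, no change] -> [I,S,S] [hit: read from S]
Op 8: C1 write [C1 write: invalidate ['C2=S'] -> C1=M] -> [I,M,I] [MISS #6: write from S]
Op 9: C2 read [C2 read from I: others=['C1=M'] -> C2=S, others downsized to S] -> [I,S,S] [MISS #7: read from I]
Op 10: C2 read [C2 read: already in S, no change] -> [I,S,S] [hit: read from S]
Op 11: C1 read [C1 read: already in S, no change] -> [I,S,S] [hit: read from S]

Answer: 7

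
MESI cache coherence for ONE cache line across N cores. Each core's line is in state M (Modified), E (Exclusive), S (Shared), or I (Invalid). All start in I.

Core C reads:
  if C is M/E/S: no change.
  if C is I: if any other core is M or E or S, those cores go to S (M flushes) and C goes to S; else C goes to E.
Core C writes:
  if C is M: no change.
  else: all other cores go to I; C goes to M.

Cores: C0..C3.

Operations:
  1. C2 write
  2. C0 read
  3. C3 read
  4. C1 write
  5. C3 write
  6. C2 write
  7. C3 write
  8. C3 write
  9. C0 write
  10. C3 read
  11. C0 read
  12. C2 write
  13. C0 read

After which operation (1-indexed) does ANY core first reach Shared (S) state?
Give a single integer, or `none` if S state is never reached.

Answer: 2

Derivation:
Op 1: C2 write [C2 write: invalidate none -> C2=M] -> [I,I,M,I]
Op 2: C0 read [C0 read from I: others=['C2=M'] -> C0=S, others downsized to S] -> [S,I,S,I]
  -> First S state at op 2; remaining ops need not be traced.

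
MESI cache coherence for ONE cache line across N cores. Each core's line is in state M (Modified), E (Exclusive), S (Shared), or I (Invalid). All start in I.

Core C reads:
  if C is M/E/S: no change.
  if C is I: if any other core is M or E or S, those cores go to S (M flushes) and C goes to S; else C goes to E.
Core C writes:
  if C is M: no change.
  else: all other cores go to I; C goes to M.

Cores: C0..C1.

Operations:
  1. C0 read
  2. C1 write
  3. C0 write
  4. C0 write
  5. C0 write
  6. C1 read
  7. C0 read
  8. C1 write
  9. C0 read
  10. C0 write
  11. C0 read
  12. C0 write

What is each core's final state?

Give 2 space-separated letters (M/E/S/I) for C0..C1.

Answer: M I

Derivation:
Op 1: C0 read [C0 read from I: no other sharers -> C0=E (exclusive)] -> [E,I]
Op 2: C1 write [C1 write: invalidate ['C0=E'] -> C1=M] -> [I,M]
Op 3: C0 write [C0 write: invalidate ['C1=M'] -> C0=M] -> [M,I]
Op 4: C0 write [C0 write: already M (modified), no change] -> [M,I]
Op 5: C0 write [C0 write: already M (modified), no change] -> [M,I]
Op 6: C1 read [C1 read from I: others=['C0=M'] -> C1=S, others downsized to S] -> [S,S]
Op 7: C0 read [C0 read: already in S, no change] -> [S,S]
Op 8: C1 write [C1 write: invalidate ['C0=S'] -> C1=M] -> [I,M]
Op 9: C0 read [C0 read from I: others=['C1=M'] -> C0=S, others downsized to S] -> [S,S]
Op 10: C0 write [C0 write: invalidate ['C1=S'] -> C0=M] -> [M,I]
Op 11: C0 read [C0 read: already in M, no change] -> [M,I]
Op 12: C0 write [C0 write: already M (modified), no change] -> [M,I]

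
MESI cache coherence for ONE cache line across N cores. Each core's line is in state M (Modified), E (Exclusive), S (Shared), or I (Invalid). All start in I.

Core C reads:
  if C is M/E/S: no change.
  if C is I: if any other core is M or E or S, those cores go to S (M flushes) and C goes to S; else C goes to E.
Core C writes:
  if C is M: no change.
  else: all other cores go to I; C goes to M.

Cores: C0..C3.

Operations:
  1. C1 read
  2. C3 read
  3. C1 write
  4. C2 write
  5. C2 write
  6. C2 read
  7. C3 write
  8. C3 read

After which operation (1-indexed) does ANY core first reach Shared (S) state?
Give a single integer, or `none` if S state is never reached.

Op 1: C1 read [C1 read from I: no other sharers -> C1=E (exclusive)] -> [I,E,I,I]
Op 2: C3 read [C3 read from I: others=['C1=E'] -> C3=S, others downsized to S] -> [I,S,I,S]
  -> First S state at op 2; remaining ops need not be traced.

Answer: 2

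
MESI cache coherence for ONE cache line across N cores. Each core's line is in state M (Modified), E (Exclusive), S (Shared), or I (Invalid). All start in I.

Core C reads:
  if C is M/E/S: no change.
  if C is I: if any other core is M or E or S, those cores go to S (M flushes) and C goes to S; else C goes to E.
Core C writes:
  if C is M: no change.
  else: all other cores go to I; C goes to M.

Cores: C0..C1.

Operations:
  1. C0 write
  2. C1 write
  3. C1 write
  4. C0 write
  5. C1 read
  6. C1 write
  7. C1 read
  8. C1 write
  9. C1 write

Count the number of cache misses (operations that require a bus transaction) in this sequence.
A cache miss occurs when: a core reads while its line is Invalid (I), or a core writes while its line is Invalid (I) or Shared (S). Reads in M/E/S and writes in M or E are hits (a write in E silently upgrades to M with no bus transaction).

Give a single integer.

Answer: 5

Derivation:
Op 1: C0 write [C0 write: invalidate none -> C0=M] -> [M,I] [MISS #1: write from I]
Op 2: C1 write [C1 write: invalidate ['C0=M'] -> C1=M] -> [I,M] [MISS #2: write from I]
Op 3: C1 write [C1 write: already M (modified), no change] -> [I,M] [hit: write from M]
Op 4: C0 write [C0 write: invalidate ['C1=M'] -> C0=M] -> [M,I] [MISS #3: write from I]
Op 5: C1 read [C1 read from I: others=['C0=M'] -> C1=S, others downsized to S] -> [S,S] [MISS #4: read from I]
Op 6: C1 write [C1 write: invalidate ['C0=S'] -> C1=M] -> [I,M] [MISS #5: write from S]
Op 7: C1 read [C1 read: already in M, no change] -> [I,M] [hit: read from M]
Op 8: C1 write [C1 write: already M (modified), no change] -> [I,M] [hit: write from M]
Op 9: C1 write [C1 write: already M (modified), no change] -> [I,M] [hit: write from M]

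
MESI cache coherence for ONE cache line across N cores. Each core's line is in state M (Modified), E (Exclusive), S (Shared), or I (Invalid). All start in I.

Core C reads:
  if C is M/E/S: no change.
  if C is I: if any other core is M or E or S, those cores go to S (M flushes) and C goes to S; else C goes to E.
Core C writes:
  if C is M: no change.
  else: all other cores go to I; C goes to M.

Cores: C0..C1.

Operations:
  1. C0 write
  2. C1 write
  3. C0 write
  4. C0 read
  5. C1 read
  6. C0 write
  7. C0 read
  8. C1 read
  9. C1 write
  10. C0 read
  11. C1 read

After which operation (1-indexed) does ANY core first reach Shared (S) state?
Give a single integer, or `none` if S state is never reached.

Op 1: C0 write [C0 write: invalidate none -> C0=M] -> [M,I]
Op 2: C1 write [C1 write: invalidate ['C0=M'] -> C1=M] -> [I,M]
Op 3: C0 write [C0 write: invalidate ['C1=M'] -> C0=M] -> [M,I]
Op 4: C0 read [C0 read: already in M, no change] -> [M,I]
Op 5: C1 read [C1 read from I: others=['C0=M'] -> C1=S, others downsized to S] -> [S,S]
  -> First S state at op 5; remaining ops need not be traced.

Answer: 5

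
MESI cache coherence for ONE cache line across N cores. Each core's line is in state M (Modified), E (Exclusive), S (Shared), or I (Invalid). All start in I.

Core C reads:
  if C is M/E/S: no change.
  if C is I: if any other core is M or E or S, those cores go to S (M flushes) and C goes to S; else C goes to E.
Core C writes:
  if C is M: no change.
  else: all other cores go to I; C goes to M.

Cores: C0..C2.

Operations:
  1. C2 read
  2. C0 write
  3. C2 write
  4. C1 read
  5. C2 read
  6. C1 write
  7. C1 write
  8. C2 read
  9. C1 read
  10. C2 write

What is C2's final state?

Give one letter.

Answer: M

Derivation:
Op 1: C2 read [C2 read from I: no other sharers -> C2=E (exclusive)] -> [I,I,E]
Op 2: C0 write [C0 write: invalidate ['C2=E'] -> C0=M] -> [M,I,I]
Op 3: C2 write [C2 write: invalidate ['C0=M'] -> C2=M] -> [I,I,M]
Op 4: C1 read [C1 read from I: others=['C2=M'] -> C1=S, others downsized to S] -> [I,S,S]
Op 5: C2 read [C2 read: already in S, no change] -> [I,S,S]
Op 6: C1 write [C1 write: invalidate ['C2=S'] -> C1=M] -> [I,M,I]
Op 7: C1 write [C1 write: already M (modified), no change] -> [I,M,I]
Op 8: C2 read [C2 read from I: others=['C1=M'] -> C2=S, others downsized to S] -> [I,S,S]
Op 9: C1 read [C1 read: already in S, no change] -> [I,S,S]
Op 10: C2 write [C2 write: invalidate ['C1=S'] -> C2=M] -> [I,I,M]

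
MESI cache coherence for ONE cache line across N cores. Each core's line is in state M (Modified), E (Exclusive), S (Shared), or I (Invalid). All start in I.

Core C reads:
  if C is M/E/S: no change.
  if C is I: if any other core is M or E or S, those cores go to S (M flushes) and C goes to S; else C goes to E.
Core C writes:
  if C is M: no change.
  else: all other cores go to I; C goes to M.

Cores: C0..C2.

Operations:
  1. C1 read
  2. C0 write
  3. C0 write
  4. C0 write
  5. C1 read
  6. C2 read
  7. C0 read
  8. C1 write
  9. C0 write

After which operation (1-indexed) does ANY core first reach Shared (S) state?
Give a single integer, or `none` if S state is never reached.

Op 1: C1 read [C1 read from I: no other sharers -> C1=E (exclusive)] -> [I,E,I]
Op 2: C0 write [C0 write: invalidate ['C1=E'] -> C0=M] -> [M,I,I]
Op 3: C0 write [C0 write: already M (modified), no change] -> [M,I,I]
Op 4: C0 write [C0 write: already M (modified), no change] -> [M,I,I]
Op 5: C1 read [C1 read from I: others=['C0=M'] -> C1=S, others downsized to S] -> [S,S,I]
  -> First S state at op 5; remaining ops need not be traced.

Answer: 5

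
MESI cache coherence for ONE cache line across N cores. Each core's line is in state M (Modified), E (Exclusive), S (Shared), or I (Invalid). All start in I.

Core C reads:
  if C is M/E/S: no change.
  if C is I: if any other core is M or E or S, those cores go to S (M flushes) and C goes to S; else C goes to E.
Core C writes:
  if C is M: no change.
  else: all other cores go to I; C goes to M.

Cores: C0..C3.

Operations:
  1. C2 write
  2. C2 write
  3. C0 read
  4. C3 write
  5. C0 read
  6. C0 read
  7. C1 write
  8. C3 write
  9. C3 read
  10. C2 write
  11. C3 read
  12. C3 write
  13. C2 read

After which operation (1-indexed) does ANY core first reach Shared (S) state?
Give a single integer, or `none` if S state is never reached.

Answer: 3

Derivation:
Op 1: C2 write [C2 write: invalidate none -> C2=M] -> [I,I,M,I]
Op 2: C2 write [C2 write: already M (modified), no change] -> [I,I,M,I]
Op 3: C0 read [C0 read from I: others=['C2=M'] -> C0=S, others downsized to S] -> [S,I,S,I]
  -> First S state at op 3; remaining ops need not be traced.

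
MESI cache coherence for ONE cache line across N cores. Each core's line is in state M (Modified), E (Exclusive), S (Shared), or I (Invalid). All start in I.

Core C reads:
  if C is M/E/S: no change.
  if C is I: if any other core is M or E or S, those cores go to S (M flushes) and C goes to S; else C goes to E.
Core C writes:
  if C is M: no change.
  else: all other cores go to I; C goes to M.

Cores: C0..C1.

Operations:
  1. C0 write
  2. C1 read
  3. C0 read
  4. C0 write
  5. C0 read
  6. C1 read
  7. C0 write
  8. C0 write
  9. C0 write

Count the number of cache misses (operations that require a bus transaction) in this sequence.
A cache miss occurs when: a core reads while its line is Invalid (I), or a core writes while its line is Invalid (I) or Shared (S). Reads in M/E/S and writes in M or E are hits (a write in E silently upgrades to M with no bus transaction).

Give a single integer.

Op 1: C0 write [C0 write: invalidate none -> C0=M] -> [M,I] [MISS #1: write from I]
Op 2: C1 read [C1 read from I: others=['C0=M'] -> C1=S, others downsized to S] -> [S,S] [MISS #2: read from I]
Op 3: C0 read [C0 read: already in S, no change] -> [S,S] [hit: read from S]
Op 4: C0 write [C0 write: invalidate ['C1=S'] -> C0=M] -> [M,I] [MISS #3: write from S]
Op 5: C0 read [C0 read: already in M, no change] -> [M,I] [hit: read from M]
Op 6: C1 read [C1 read from I: others=['C0=M'] -> C1=S, others downsized to S] -> [S,S] [MISS #4: read from I]
Op 7: C0 write [C0 write: invalidate ['C1=S'] -> C0=M] -> [M,I] [MISS #5: write from S]
Op 8: C0 write [C0 write: already M (modified), no change] -> [M,I] [hit: write from M]
Op 9: C0 write [C0 write: already M (modified), no change] -> [M,I] [hit: write from M]

Answer: 5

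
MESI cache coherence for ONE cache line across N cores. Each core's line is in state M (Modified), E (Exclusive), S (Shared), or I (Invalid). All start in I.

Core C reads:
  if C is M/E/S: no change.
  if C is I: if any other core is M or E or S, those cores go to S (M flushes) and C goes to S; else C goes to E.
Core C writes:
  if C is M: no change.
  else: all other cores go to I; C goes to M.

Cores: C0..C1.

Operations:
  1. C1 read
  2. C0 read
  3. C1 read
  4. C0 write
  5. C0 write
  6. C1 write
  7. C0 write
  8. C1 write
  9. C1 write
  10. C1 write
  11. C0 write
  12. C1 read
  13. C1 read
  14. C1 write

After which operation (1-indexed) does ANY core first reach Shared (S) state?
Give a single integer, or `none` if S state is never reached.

Op 1: C1 read [C1 read from I: no other sharers -> C1=E (exclusive)] -> [I,E]
Op 2: C0 read [C0 read from I: others=['C1=E'] -> C0=S, others downsized to S] -> [S,S]
  -> First S state at op 2; remaining ops need not be traced.

Answer: 2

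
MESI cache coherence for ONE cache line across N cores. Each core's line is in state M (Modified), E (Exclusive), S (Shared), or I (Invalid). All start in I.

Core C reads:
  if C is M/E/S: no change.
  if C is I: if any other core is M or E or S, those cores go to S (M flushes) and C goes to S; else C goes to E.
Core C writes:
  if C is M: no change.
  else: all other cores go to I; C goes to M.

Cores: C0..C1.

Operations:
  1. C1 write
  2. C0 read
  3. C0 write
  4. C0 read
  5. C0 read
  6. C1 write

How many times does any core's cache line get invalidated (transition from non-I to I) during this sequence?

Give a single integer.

Op 1: C1 write [C1 write: invalidate none -> C1=M] -> [I,M] (invalidations this op: 0; running total: 0)
Op 2: C0 read [C0 read from I: others=['C1=M'] -> C0=S, others downsized to S] -> [S,S] (invalidations this op: 0; running total: 0)
Op 3: C0 write [C0 write: invalidate ['C1=S'] -> C0=M] -> [M,I] (invalidations this op: 1; running total: 1)
Op 4: C0 read [C0 read: already in M, no change] -> [M,I] (invalidations this op: 0; running total: 1)
Op 5: C0 read [C0 read: already in M, no change] -> [M,I] (invalidations this op: 0; running total: 1)
Op 6: C1 write [C1 write: invalidate ['C0=M'] -> C1=M] -> [I,M] (invalidations this op: 1; running total: 2)

Answer: 2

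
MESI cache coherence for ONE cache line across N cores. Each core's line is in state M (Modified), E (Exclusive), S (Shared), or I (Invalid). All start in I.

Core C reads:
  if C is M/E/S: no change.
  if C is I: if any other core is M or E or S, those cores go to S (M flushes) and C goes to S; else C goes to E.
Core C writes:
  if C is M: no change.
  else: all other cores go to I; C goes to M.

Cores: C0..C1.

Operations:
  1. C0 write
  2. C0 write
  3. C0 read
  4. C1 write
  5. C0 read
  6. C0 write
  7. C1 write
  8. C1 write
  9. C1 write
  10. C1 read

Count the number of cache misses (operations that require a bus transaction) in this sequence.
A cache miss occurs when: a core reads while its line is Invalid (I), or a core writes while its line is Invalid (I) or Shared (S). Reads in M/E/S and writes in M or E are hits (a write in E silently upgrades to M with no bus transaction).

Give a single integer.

Answer: 5

Derivation:
Op 1: C0 write [C0 write: invalidate none -> C0=M] -> [M,I] [MISS #1: write from I]
Op 2: C0 write [C0 write: already M (modified), no change] -> [M,I] [hit: write from M]
Op 3: C0 read [C0 read: already in M, no change] -> [M,I] [hit: read from M]
Op 4: C1 write [C1 write: invalidate ['C0=M'] -> C1=M] -> [I,M] [MISS #2: write from I]
Op 5: C0 read [C0 read from I: others=['C1=M'] -> C0=S, others downsized to S] -> [S,S] [MISS #3: read from I]
Op 6: C0 write [C0 write: invalidate ['C1=S'] -> C0=M] -> [M,I] [MISS #4: write from S]
Op 7: C1 write [C1 write: invalidate ['C0=M'] -> C1=M] -> [I,M] [MISS #5: write from I]
Op 8: C1 write [C1 write: already M (modified), no change] -> [I,M] [hit: write from M]
Op 9: C1 write [C1 write: already M (modified), no change] -> [I,M] [hit: write from M]
Op 10: C1 read [C1 read: already in M, no change] -> [I,M] [hit: read from M]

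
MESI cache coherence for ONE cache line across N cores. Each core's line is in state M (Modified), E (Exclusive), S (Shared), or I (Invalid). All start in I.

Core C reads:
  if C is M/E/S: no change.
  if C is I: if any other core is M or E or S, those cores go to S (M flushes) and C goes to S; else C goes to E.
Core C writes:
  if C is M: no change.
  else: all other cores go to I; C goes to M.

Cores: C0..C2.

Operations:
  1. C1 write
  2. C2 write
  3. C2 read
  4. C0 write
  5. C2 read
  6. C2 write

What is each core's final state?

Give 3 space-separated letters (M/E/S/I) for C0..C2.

Answer: I I M

Derivation:
Op 1: C1 write [C1 write: invalidate none -> C1=M] -> [I,M,I]
Op 2: C2 write [C2 write: invalidate ['C1=M'] -> C2=M] -> [I,I,M]
Op 3: C2 read [C2 read: already in M, no change] -> [I,I,M]
Op 4: C0 write [C0 write: invalidate ['C2=M'] -> C0=M] -> [M,I,I]
Op 5: C2 read [C2 read from I: others=['C0=M'] -> C2=S, others downsized to S] -> [S,I,S]
Op 6: C2 write [C2 write: invalidate ['C0=S'] -> C2=M] -> [I,I,M]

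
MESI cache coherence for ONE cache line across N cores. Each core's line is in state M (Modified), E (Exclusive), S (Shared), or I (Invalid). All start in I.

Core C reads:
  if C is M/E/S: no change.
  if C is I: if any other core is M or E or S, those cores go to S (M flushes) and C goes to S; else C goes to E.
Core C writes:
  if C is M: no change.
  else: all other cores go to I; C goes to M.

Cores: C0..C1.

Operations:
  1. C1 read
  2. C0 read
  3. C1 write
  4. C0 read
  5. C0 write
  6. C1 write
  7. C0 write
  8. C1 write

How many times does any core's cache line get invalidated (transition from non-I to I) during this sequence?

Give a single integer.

Answer: 5

Derivation:
Op 1: C1 read [C1 read from I: no other sharers -> C1=E (exclusive)] -> [I,E] (invalidations this op: 0; running total: 0)
Op 2: C0 read [C0 read from I: others=['C1=E'] -> C0=S, others downsized to S] -> [S,S] (invalidations this op: 0; running total: 0)
Op 3: C1 write [C1 write: invalidate ['C0=S'] -> C1=M] -> [I,M] (invalidations this op: 1; running total: 1)
Op 4: C0 read [C0 read from I: others=['C1=M'] -> C0=S, others downsized to S] -> [S,S] (invalidations this op: 0; running total: 1)
Op 5: C0 write [C0 write: invalidate ['C1=S'] -> C0=M] -> [M,I] (invalidations this op: 1; running total: 2)
Op 6: C1 write [C1 write: invalidate ['C0=M'] -> C1=M] -> [I,M] (invalidations this op: 1; running total: 3)
Op 7: C0 write [C0 write: invalidate ['C1=M'] -> C0=M] -> [M,I] (invalidations this op: 1; running total: 4)
Op 8: C1 write [C1 write: invalidate ['C0=M'] -> C1=M] -> [I,M] (invalidations this op: 1; running total: 5)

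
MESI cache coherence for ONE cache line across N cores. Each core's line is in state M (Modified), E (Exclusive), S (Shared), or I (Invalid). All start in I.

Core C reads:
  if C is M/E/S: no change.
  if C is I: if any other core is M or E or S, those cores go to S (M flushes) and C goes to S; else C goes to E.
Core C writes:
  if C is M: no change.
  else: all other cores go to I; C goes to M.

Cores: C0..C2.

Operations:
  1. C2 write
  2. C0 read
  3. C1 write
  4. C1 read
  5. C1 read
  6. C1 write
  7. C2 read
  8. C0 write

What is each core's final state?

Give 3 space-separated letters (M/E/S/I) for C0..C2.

Op 1: C2 write [C2 write: invalidate none -> C2=M] -> [I,I,M]
Op 2: C0 read [C0 read from I: others=['C2=M'] -> C0=S, others downsized to S] -> [S,I,S]
Op 3: C1 write [C1 write: invalidate ['C0=S', 'C2=S'] -> C1=M] -> [I,M,I]
Op 4: C1 read [C1 read: already in M, no change] -> [I,M,I]
Op 5: C1 read [C1 read: already in M, no change] -> [I,M,I]
Op 6: C1 write [C1 write: already M (modified), no change] -> [I,M,I]
Op 7: C2 read [C2 read from I: others=['C1=M'] -> C2=S, others downsized to S] -> [I,S,S]
Op 8: C0 write [C0 write: invalidate ['C1=S', 'C2=S'] -> C0=M] -> [M,I,I]

Answer: M I I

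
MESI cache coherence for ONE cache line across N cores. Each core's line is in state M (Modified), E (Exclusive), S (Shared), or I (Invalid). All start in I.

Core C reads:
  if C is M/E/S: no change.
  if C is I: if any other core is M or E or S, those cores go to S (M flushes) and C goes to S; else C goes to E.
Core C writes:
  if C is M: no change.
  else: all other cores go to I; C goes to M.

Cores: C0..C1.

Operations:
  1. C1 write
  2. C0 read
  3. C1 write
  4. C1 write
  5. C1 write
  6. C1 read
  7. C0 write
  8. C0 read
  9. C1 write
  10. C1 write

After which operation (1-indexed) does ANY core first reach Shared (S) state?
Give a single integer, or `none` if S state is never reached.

Op 1: C1 write [C1 write: invalidate none -> C1=M] -> [I,M]
Op 2: C0 read [C0 read from I: others=['C1=M'] -> C0=S, others downsized to S] -> [S,S]
  -> First S state at op 2; remaining ops need not be traced.

Answer: 2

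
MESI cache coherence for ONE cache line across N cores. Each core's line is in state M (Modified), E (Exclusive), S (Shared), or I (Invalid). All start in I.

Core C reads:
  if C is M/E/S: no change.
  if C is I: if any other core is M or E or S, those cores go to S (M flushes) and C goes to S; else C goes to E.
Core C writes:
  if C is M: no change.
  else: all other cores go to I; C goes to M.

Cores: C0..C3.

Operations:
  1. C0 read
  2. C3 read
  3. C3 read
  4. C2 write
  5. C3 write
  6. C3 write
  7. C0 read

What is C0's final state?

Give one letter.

Answer: S

Derivation:
Op 1: C0 read [C0 read from I: no other sharers -> C0=E (exclusive)] -> [E,I,I,I]
Op 2: C3 read [C3 read from I: others=['C0=E'] -> C3=S, others downsized to S] -> [S,I,I,S]
Op 3: C3 read [C3 read: already in S, no change] -> [S,I,I,S]
Op 4: C2 write [C2 write: invalidate ['C0=S', 'C3=S'] -> C2=M] -> [I,I,M,I]
Op 5: C3 write [C3 write: invalidate ['C2=M'] -> C3=M] -> [I,I,I,M]
Op 6: C3 write [C3 write: already M (modified), no change] -> [I,I,I,M]
Op 7: C0 read [C0 read from I: others=['C3=M'] -> C0=S, others downsized to S] -> [S,I,I,S]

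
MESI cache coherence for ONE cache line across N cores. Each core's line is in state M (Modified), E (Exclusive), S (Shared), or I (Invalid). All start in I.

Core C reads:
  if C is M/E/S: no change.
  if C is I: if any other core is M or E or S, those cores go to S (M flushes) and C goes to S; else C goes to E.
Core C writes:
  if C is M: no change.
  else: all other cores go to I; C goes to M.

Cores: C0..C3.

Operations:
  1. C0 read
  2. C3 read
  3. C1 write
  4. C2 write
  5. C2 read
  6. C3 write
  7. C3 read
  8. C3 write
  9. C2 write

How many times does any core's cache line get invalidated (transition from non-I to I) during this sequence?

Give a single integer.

Answer: 5

Derivation:
Op 1: C0 read [C0 read from I: no other sharers -> C0=E (exclusive)] -> [E,I,I,I] (invalidations this op: 0; running total: 0)
Op 2: C3 read [C3 read from I: others=['C0=E'] -> C3=S, others downsized to S] -> [S,I,I,S] (invalidations this op: 0; running total: 0)
Op 3: C1 write [C1 write: invalidate ['C0=S', 'C3=S'] -> C1=M] -> [I,M,I,I] (invalidations this op: 2; running total: 2)
Op 4: C2 write [C2 write: invalidate ['C1=M'] -> C2=M] -> [I,I,M,I] (invalidations this op: 1; running total: 3)
Op 5: C2 read [C2 read: already in M, no change] -> [I,I,M,I] (invalidations this op: 0; running total: 3)
Op 6: C3 write [C3 write: invalidate ['C2=M'] -> C3=M] -> [I,I,I,M] (invalidations this op: 1; running total: 4)
Op 7: C3 read [C3 read: already in M, no change] -> [I,I,I,M] (invalidations this op: 0; running total: 4)
Op 8: C3 write [C3 write: already M (modified), no change] -> [I,I,I,M] (invalidations this op: 0; running total: 4)
Op 9: C2 write [C2 write: invalidate ['C3=M'] -> C2=M] -> [I,I,M,I] (invalidations this op: 1; running total: 5)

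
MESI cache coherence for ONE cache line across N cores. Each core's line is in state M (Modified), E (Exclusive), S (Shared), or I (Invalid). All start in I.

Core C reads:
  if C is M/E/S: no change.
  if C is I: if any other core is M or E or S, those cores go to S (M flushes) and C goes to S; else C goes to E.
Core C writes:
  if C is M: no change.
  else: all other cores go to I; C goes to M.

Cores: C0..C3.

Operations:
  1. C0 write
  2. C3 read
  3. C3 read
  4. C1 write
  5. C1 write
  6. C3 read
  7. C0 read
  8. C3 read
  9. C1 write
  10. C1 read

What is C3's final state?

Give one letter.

Op 1: C0 write [C0 write: invalidate none -> C0=M] -> [M,I,I,I]
Op 2: C3 read [C3 read from I: others=['C0=M'] -> C3=S, others downsized to S] -> [S,I,I,S]
Op 3: C3 read [C3 read: already in S, no change] -> [S,I,I,S]
Op 4: C1 write [C1 write: invalidate ['C0=S', 'C3=S'] -> C1=M] -> [I,M,I,I]
Op 5: C1 write [C1 write: already M (modified), no change] -> [I,M,I,I]
Op 6: C3 read [C3 read from I: others=['C1=M'] -> C3=S, others downsized to S] -> [I,S,I,S]
Op 7: C0 read [C0 read from I: others=['C1=S', 'C3=S'] -> C0=S, others downsized to S] -> [S,S,I,S]
Op 8: C3 read [C3 read: already in S, no change] -> [S,S,I,S]
Op 9: C1 write [C1 write: invalidate ['C0=S', 'C3=S'] -> C1=M] -> [I,M,I,I]
Op 10: C1 read [C1 read: already in M, no change] -> [I,M,I,I]

Answer: I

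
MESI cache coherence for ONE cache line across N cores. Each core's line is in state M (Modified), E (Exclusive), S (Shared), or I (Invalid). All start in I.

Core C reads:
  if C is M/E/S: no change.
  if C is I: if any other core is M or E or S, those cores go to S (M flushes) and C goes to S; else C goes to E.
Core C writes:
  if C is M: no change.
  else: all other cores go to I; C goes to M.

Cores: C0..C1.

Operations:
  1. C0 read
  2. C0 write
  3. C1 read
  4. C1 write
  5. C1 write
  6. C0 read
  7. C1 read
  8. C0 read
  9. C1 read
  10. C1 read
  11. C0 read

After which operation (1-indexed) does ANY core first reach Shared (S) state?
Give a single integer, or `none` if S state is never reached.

Answer: 3

Derivation:
Op 1: C0 read [C0 read from I: no other sharers -> C0=E (exclusive)] -> [E,I]
Op 2: C0 write [C0 write: invalidate none -> C0=M] -> [M,I]
Op 3: C1 read [C1 read from I: others=['C0=M'] -> C1=S, others downsized to S] -> [S,S]
  -> First S state at op 3; remaining ops need not be traced.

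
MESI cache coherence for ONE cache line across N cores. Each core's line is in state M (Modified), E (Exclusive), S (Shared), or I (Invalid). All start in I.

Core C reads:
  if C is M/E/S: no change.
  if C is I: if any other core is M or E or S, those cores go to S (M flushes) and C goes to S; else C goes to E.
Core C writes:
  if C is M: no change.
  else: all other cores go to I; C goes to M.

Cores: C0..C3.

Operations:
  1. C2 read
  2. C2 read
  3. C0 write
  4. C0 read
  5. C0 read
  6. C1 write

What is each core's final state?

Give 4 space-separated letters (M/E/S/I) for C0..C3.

Op 1: C2 read [C2 read from I: no other sharers -> C2=E (exclusive)] -> [I,I,E,I]
Op 2: C2 read [C2 read: already in E, no change] -> [I,I,E,I]
Op 3: C0 write [C0 write: invalidate ['C2=E'] -> C0=M] -> [M,I,I,I]
Op 4: C0 read [C0 read: already in M, no change] -> [M,I,I,I]
Op 5: C0 read [C0 read: already in M, no change] -> [M,I,I,I]
Op 6: C1 write [C1 write: invalidate ['C0=M'] -> C1=M] -> [I,M,I,I]

Answer: I M I I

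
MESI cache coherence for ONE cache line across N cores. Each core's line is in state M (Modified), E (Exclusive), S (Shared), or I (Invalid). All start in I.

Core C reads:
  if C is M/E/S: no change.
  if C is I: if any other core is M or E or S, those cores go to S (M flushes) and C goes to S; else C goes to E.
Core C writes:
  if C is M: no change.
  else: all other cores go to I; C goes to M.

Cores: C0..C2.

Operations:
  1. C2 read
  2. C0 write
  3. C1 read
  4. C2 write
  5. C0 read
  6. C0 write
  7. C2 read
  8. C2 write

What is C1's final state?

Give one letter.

Op 1: C2 read [C2 read from I: no other sharers -> C2=E (exclusive)] -> [I,I,E]
Op 2: C0 write [C0 write: invalidate ['C2=E'] -> C0=M] -> [M,I,I]
Op 3: C1 read [C1 read from I: others=['C0=M'] -> C1=S, others downsized to S] -> [S,S,I]
Op 4: C2 write [C2 write: invalidate ['C0=S', 'C1=S'] -> C2=M] -> [I,I,M]
Op 5: C0 read [C0 read from I: others=['C2=M'] -> C0=S, others downsized to S] -> [S,I,S]
Op 6: C0 write [C0 write: invalidate ['C2=S'] -> C0=M] -> [M,I,I]
Op 7: C2 read [C2 read from I: others=['C0=M'] -> C2=S, others downsized to S] -> [S,I,S]
Op 8: C2 write [C2 write: invalidate ['C0=S'] -> C2=M] -> [I,I,M]

Answer: I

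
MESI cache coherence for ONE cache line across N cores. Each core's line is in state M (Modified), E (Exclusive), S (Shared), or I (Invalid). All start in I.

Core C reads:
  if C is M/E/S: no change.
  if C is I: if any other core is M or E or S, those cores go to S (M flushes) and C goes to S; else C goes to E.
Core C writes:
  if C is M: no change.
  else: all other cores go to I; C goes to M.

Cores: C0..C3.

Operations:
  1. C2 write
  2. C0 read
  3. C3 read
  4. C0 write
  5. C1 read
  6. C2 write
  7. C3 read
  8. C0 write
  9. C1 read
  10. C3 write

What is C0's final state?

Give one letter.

Op 1: C2 write [C2 write: invalidate none -> C2=M] -> [I,I,M,I]
Op 2: C0 read [C0 read from I: others=['C2=M'] -> C0=S, others downsized to S] -> [S,I,S,I]
Op 3: C3 read [C3 read from I: others=['C0=S', 'C2=S'] -> C3=S, others downsized to S] -> [S,I,S,S]
Op 4: C0 write [C0 write: invalidate ['C2=S', 'C3=S'] -> C0=M] -> [M,I,I,I]
Op 5: C1 read [C1 read from I: others=['C0=M'] -> C1=S, others downsized to S] -> [S,S,I,I]
Op 6: C2 write [C2 write: invalidate ['C0=S', 'C1=S'] -> C2=M] -> [I,I,M,I]
Op 7: C3 read [C3 read from I: others=['C2=M'] -> C3=S, others downsized to S] -> [I,I,S,S]
Op 8: C0 write [C0 write: invalidate ['C2=S', 'C3=S'] -> C0=M] -> [M,I,I,I]
Op 9: C1 read [C1 read from I: others=['C0=M'] -> C1=S, others downsized to S] -> [S,S,I,I]
Op 10: C3 write [C3 write: invalidate ['C0=S', 'C1=S'] -> C3=M] -> [I,I,I,M]

Answer: I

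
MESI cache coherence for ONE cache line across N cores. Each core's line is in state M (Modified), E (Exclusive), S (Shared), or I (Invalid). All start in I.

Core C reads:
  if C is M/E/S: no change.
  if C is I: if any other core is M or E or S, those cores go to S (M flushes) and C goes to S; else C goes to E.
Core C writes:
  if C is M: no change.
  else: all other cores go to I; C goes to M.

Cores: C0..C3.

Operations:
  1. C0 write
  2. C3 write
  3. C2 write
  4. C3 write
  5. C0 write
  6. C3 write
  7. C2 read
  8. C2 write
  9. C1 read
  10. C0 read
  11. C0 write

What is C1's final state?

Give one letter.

Answer: I

Derivation:
Op 1: C0 write [C0 write: invalidate none -> C0=M] -> [M,I,I,I]
Op 2: C3 write [C3 write: invalidate ['C0=M'] -> C3=M] -> [I,I,I,M]
Op 3: C2 write [C2 write: invalidate ['C3=M'] -> C2=M] -> [I,I,M,I]
Op 4: C3 write [C3 write: invalidate ['C2=M'] -> C3=M] -> [I,I,I,M]
Op 5: C0 write [C0 write: invalidate ['C3=M'] -> C0=M] -> [M,I,I,I]
Op 6: C3 write [C3 write: invalidate ['C0=M'] -> C3=M] -> [I,I,I,M]
Op 7: C2 read [C2 read from I: others=['C3=M'] -> C2=S, others downsized to S] -> [I,I,S,S]
Op 8: C2 write [C2 write: invalidate ['C3=S'] -> C2=M] -> [I,I,M,I]
Op 9: C1 read [C1 read from I: others=['C2=M'] -> C1=S, others downsized to S] -> [I,S,S,I]
Op 10: C0 read [C0 read from I: others=['C1=S', 'C2=S'] -> C0=S, others downsized to S] -> [S,S,S,I]
Op 11: C0 write [C0 write: invalidate ['C1=S', 'C2=S'] -> C0=M] -> [M,I,I,I]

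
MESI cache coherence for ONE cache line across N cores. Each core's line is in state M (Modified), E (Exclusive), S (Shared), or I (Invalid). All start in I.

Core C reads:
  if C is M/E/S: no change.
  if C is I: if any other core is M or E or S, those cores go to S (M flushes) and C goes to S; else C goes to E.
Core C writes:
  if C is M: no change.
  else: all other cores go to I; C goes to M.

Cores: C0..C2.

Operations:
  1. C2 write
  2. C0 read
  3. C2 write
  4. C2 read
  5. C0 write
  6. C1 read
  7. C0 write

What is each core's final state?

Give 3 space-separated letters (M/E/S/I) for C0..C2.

Op 1: C2 write [C2 write: invalidate none -> C2=M] -> [I,I,M]
Op 2: C0 read [C0 read from I: others=['C2=M'] -> C0=S, others downsized to S] -> [S,I,S]
Op 3: C2 write [C2 write: invalidate ['C0=S'] -> C2=M] -> [I,I,M]
Op 4: C2 read [C2 read: already in M, no change] -> [I,I,M]
Op 5: C0 write [C0 write: invalidate ['C2=M'] -> C0=M] -> [M,I,I]
Op 6: C1 read [C1 read from I: others=['C0=M'] -> C1=S, others downsized to S] -> [S,S,I]
Op 7: C0 write [C0 write: invalidate ['C1=S'] -> C0=M] -> [M,I,I]

Answer: M I I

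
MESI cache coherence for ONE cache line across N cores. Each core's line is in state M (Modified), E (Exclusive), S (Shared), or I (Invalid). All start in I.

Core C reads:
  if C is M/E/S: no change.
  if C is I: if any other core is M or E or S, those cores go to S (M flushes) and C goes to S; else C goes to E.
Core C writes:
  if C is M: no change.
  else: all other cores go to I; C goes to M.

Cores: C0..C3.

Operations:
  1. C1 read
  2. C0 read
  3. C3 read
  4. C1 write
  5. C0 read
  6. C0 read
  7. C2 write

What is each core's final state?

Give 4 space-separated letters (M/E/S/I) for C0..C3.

Answer: I I M I

Derivation:
Op 1: C1 read [C1 read from I: no other sharers -> C1=E (exclusive)] -> [I,E,I,I]
Op 2: C0 read [C0 read from I: others=['C1=E'] -> C0=S, others downsized to S] -> [S,S,I,I]
Op 3: C3 read [C3 read from I: others=['C0=S', 'C1=S'] -> C3=S, others downsized to S] -> [S,S,I,S]
Op 4: C1 write [C1 write: invalidate ['C0=S', 'C3=S'] -> C1=M] -> [I,M,I,I]
Op 5: C0 read [C0 read from I: others=['C1=M'] -> C0=S, others downsized to S] -> [S,S,I,I]
Op 6: C0 read [C0 read: already in S, no change] -> [S,S,I,I]
Op 7: C2 write [C2 write: invalidate ['C0=S', 'C1=S'] -> C2=M] -> [I,I,M,I]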